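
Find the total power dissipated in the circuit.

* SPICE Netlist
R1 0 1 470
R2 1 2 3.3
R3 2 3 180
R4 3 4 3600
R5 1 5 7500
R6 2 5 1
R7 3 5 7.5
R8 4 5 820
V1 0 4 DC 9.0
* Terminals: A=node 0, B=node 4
Nodal analysis, taking node 4 as the 0 V reference.
Source V1 fixes V_0 = 9 V.
KCL at each unknown node (sum of currents leaving = 0; resistances in Ω):
  Node 1: (V_1 - 9)/470 + (V_1 - V_2)/3.3 + (V_1 - V_5)/7500 = 0
  Node 2: (V_2 - V_1)/3.3 + (V_2 - V_3)/180 + (V_2 - V_5)/1 = 0
  Node 3: (V_3 - V_2)/180 + (V_3 - 0)/3600 + (V_3 - V_5)/7.5 = 0
  Node 5: (V_5 - V_1)/7500 + (V_5 - V_2)/1 + (V_5 - V_3)/7.5 + (V_5 - 0)/820 = 0
Collecting terms (coefficients in siemens):
  0.3053·V_1 - 0.303·V_2 - 0.0001333·V_5 = 0.01915
  1.309·V_2 - 0.303·V_1 - 0.005556·V_3 - 1·V_5 = 0
  0.1392·V_3 - 0.005556·V_2 - 0.1333·V_5 = 0
  1.135·V_5 - 0.0001333·V_1 - 1·V_2 - 0.1333·V_3 = 0
Solving these 4 simultaneous equations (Gaussian elimination) gives:
  V_1 = 5.297 V, V_2 = 5.271 V, V_3 = 5.253 V, V_5 = 5.264 V
Power in each resistor, P = (ΔV)²/R:
  P_R1 = (9 - 5.297)²/470 = 0.02917 W
  P_R2 = (5.297 - 5.271)²/3.3 = 0.0002046 W
  P_R3 = (5.271 - 5.253)²/180 = 0.000001794 W
  P_R4 = (5.253 - 0)²/3600 = 0.007666 W
  P_R5 = (5.297 - 5.264)²/7500 = 0.0000001519 W
  P_R6 = (5.271 - 5.264)²/1 = 0.00006043 W
  P_R7 = (5.253 - 5.264)²/7.5 = 0.00001386 W
  P_R8 = (0 - 5.264)²/820 = 0.03379 W
P_total = P_R1 + P_R2 + P_R3 + P_R4 + P_R5 + P_R6 + P_R7 + P_R8 = 0.0709 W

Final answer: 0.0709 W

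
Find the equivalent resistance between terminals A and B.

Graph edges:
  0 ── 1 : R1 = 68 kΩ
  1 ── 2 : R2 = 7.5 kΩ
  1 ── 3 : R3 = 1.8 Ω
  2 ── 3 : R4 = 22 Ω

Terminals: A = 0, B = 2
Reduce the network between node 0 (A) and node 2 (B) by series/parallel combination:
  Rs1 = R3 + R4 (series, joined only at node 3) = 1.8 + 22 = 23.8 Ω
  Rp1 = R2 ‖ Rs1 (parallel, both between nodes 1 and 2) = 1/(1/7500 + 1/23.8) = 23.72 Ω
  Rs2 = R1 + Rp1 (series, joined only at node 1) = 68000 + 23.72 = 68020 Ω
R_eq = 68.02 kΩ

Final answer: 68.02 kΩ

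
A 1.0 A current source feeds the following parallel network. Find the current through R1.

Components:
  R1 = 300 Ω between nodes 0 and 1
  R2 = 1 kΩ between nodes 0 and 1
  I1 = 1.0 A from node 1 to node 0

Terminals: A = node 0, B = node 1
All resistors sit directly between nodes 0 and 1, so they are in parallel and share one voltage V; the full source current 1 A splits among them.
1/R_par = 1/300 + 1/1000 = 0.004333 S  =>  R_par = 230.8 Ω
V = I × R_par = 1 × 230.8 = 230.8 V
I_R1 = V/R1 = 230.8/300 = 0.7692 A

Final answer: 0.7692 A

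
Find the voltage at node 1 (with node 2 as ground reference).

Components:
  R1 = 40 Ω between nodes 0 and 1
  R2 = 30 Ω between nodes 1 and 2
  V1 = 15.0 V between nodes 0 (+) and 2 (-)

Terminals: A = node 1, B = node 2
Nodal analysis, taking node 2 as the 0 V reference.
Source V1 fixes V_0 = 15 V.
KCL at each unknown node (sum of currents leaving = 0; resistances in Ω):
  Node 1: (V_1 - 15)/40 + (V_1 - 0)/30 = 0
Collecting terms: 0.05833 × V_1 = 0.375  =>  V_1 = 6.429 V
The requested potential is V_1 = 6.429 V.

Final answer: V_1 = 6.429 V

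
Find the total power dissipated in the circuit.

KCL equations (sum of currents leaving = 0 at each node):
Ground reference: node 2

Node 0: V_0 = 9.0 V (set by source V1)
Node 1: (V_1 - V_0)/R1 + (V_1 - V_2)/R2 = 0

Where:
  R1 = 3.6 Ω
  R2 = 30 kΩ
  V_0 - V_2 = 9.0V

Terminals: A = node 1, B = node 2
Nodal analysis, taking node 2 as the 0 V reference.
Source V1 fixes V_0 = 9 V.
KCL at each unknown node (sum of currents leaving = 0; resistances in Ω):
  Node 1: (V_1 - 9)/3.6 + (V_1 - 0)/30000 = 0
Collecting terms: 0.2778 × V_1 = 2.5  =>  V_1 = 8.999 V
Power in each resistor, P = (ΔV)²/R:
  P_R1 = (9 - 8.999)²/3.6 = 0.0000003239 W
  P_R2 = (8.999 - 0)²/30000 = 0.002699 W
P_total = P_R1 + P_R2 = 0.0027 W

Final answer: 0.0027 W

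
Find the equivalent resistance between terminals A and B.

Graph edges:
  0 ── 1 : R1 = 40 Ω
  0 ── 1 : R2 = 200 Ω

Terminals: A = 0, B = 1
Reduce the network between node 0 (A) and node 1 (B) by series/parallel combination:
  Rp1 = R1 ‖ R2 (parallel, both between nodes 0 and 1) = 1/(1/40 + 1/200) = 33.33 Ω
R_eq = 33.33 Ω

Final answer: 33.33 Ω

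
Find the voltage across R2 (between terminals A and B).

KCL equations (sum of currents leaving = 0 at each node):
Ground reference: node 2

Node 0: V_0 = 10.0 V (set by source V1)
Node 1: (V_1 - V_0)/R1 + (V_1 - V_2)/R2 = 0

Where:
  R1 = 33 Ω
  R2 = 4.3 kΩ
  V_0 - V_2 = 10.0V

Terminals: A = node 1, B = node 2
R1 and R2 are in series across V1 (node 0 → node 1 → node 2), and the output A–B is taken across R2, so this is a voltage divider.
Series current: I = V1/(R1 + R2) = 10/(33 + 4300) = 10/4333 = 0.002308 A
V_R2 = I × R2 = V1 × R2/(R1 + R2) = 10 × 4300/4333 = 9.924 V

Final answer: 9.924 V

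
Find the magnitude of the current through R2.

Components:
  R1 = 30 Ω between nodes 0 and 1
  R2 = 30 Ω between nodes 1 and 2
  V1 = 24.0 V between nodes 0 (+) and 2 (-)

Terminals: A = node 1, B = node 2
Nodal analysis, taking node 2 as the 0 V reference.
Source V1 fixes V_0 = 24 V.
KCL at each unknown node (sum of currents leaving = 0; resistances in Ω):
  Node 1: (V_1 - 24)/30 + (V_1 - 0)/30 = 0
Collecting terms: 0.06667 × V_1 = 0.8  =>  V_1 = 12 V
I_R2 = (V_1 - V_2)/R2 = (12 - 0)/30 = 0.4 A
|I_R2| = 0.4 A

Final answer: |I_R2| = 0.4 A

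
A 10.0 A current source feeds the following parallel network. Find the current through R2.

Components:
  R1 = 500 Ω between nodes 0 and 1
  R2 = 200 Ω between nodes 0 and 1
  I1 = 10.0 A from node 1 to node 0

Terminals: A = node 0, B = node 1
All resistors sit directly between nodes 0 and 1, so they are in parallel and share one voltage V; the full source current 10 A splits among them.
1/R_par = 1/500 + 1/200 = 0.007 S  =>  R_par = 142.9 Ω
V = I × R_par = 10 × 142.9 = 1429 V
I_R2 = V/R2 = 1429/200 = 7.143 A

Final answer: 7.143 A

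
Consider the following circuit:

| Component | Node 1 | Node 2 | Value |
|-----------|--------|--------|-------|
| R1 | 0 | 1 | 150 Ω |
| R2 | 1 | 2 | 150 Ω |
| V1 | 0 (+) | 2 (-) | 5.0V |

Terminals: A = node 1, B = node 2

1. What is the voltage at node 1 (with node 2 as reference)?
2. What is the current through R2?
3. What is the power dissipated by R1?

Nodal analysis, taking node 2 as the 0 V reference.
Source V1 fixes V_0 = 5 V.
KCL at each unknown node (sum of currents leaving = 0; resistances in Ω):
  Node 1: (V_1 - 5)/150 + (V_1 - 0)/150 = 0
Collecting terms: 0.01333 × V_1 = 0.03333  =>  V_1 = 2.5 V
Part 1:
  Read off the nodal solution: V_1 = 2.5 V
Part 2:
  I_R2 = (V_1 - V_2)/R2 = (2.5 - 0)/150 = 0.01667 A
  Magnitude: I_R2 = 0.01667 A
Part 3:
  I_R1 = (V_0 - V_1)/R1 = (5 - 2.5)/150 = 0.01667 A
  P_R1 = I_R1² × R1 = (0.01667)² × 150 = 0.04167 W

Final answers:
1. V_1 = 2.5 V
2. I_R2 = 0.01667 A
3. P_R1 = 0.04167 W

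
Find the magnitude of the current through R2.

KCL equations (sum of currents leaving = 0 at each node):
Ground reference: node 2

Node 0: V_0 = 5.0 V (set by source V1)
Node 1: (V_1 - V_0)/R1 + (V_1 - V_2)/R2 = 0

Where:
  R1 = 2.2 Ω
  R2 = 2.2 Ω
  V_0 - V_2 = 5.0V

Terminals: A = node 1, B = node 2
Nodal analysis, taking node 2 as the 0 V reference.
Source V1 fixes V_0 = 5 V.
KCL at each unknown node (sum of currents leaving = 0; resistances in Ω):
  Node 1: (V_1 - 5)/2.2 + (V_1 - 0)/2.2 = 0
Collecting terms: 0.9091 × V_1 = 2.273  =>  V_1 = 2.5 V
I_R2 = (V_1 - V_2)/R2 = (2.5 - 0)/2.2 = 1.136 A
|I_R2| = 1.136 A

Final answer: |I_R2| = 1.136 A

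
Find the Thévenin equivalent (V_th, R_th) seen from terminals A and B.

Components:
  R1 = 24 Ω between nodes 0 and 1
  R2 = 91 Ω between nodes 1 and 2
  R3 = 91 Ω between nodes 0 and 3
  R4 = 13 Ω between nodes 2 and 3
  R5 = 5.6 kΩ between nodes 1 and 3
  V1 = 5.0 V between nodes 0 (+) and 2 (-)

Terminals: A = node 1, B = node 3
Step 1 — V_th is the open-circuit voltage V_A - V_B (nothing connected across the terminals).
Nodal analysis, taking node 2 as the 0 V reference.
Source V1 fixes V_0 = 5 V.
KCL at each unknown node (sum of currents leaving = 0; resistances in Ω):
  Node 1: (V_1 - 5)/24 + (V_1 - 0)/91 + (V_1 - V_3)/5600 = 0
  Node 3: (V_3 - 5)/91 + (V_3 - 0)/13 + (V_3 - V_1)/5600 = 0
Collecting terms (coefficients in siemens):
  0.05283·V_1 - 0.0001786·V_3 = 0.2083
  0.08809·V_3 - 0.0001786·V_1 = 0.05495
Determinant D = (0.05283)(0.08809) - (-0.0001786)(-0.0001786) = 0.004654
V_1 = [(0.2083)(0.08809) - (-0.0001786)(0.05495)]/D = 3.945 V
V_3 = [(0.05283)(0.05495) - (0.2083)(-0.0001786)]/D = 0.6317 V
V_th = V_1 - V_3 = 3.945 - 0.6317 = 3.314 V
Step 2 — R_th: zero the source — replace V1 by a short circuit (node 2 merges into node 0) — and find the resistance seen between A (node 1) and B (node 3).
Reduce the network between node 1 (A) and node 3 (B) by series/parallel combination:
  Rp1 = R1 ‖ R2 (parallel, both between nodes 0 and 1) = 1/(1/24 + 1/91) = 18.99 Ω
  Rp2 = R3 ‖ R4 (parallel, both between nodes 0 and 3) = 1/(1/91 + 1/13) = 11.38 Ω
  Rs1 = Rp1 + Rp2 (series, joined only at node 0) = 18.99 + 11.38 = 30.37 Ω
  Rp3 = R5 ‖ Rs1 (parallel, both between nodes 1 and 3) = 1/(1/5600 + 1/30.37) = 30.2 Ω
R_th = 30.2 Ω

Final answer: V_th = 3.314 V, R_th = 30.2 Ω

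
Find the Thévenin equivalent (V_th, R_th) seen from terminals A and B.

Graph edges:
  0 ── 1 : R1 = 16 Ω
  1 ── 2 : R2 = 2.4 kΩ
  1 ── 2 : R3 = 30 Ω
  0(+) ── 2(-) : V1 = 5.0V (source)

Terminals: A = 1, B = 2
Step 1 — V_th is the open-circuit voltage V_A - V_B (nothing connected across the terminals).
Nodal analysis, taking node 2 as the 0 V reference.
Source V1 fixes V_0 = 5 V.
KCL at each unknown node (sum of currents leaving = 0; resistances in Ω):
  Node 1: (V_1 - 5)/16 + (V_1 - 0)/2400 + (V_1 - 0)/30 = 0
Collecting terms: 0.09625 × V_1 = 0.3125  =>  V_1 = 3.247 V
V_th = V_1 - V_2 = 3.247 - 0 = 3.247 V
Step 2 — R_th: zero the source — replace V1 by a short circuit (node 2 merges into node 0) — and find the resistance seen between A (node 1) and B (node 0).
Reduce the network between node 1 (A) and node 0 (B) by series/parallel combination:
  Rp1 = R1 ‖ R2 ‖ R3 (parallel, all between nodes 0 and 1) = 1/(1/16 + 1/2400 + 1/30) = 10.39 Ω
R_th = 10.39 Ω

Final answer: V_th = 3.247 V, R_th = 10.39 Ω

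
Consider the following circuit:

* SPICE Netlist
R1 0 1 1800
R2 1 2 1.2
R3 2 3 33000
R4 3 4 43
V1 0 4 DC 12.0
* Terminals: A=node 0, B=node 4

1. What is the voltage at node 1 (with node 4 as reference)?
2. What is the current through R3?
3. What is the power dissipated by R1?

Nodal analysis, taking node 4 as the 0 V reference.
Source V1 fixes V_0 = 12 V.
KCL at each unknown node (sum of currents leaving = 0; resistances in Ω):
  Node 1: (V_1 - 12)/1800 + (V_1 - V_2)/1.2 = 0
  Node 2: (V_2 - V_1)/1.2 + (V_2 - V_3)/33000 = 0
  Node 3: (V_3 - V_2)/33000 + (V_3 - 0)/43 = 0
Collecting terms (coefficients in siemens):
  0.8339·V_1 - 0.8333·V_2 = 0.006667
  0.8334·V_2 - 0.8333·V_1 - 0.0000303·V_3 = 0
  0.02329·V_3 - 0.0000303·V_2 = 0
Solving these 3 simultaneous equations (Gaussian elimination) gives:
  V_1 = 11.38 V, V_2 = 11.38 V, V_3 = 0.01481 V
Part 1:
  Read off the nodal solution: V_1 = 11.38 V
Part 2:
  I_R3 = (V_2 - V_3)/R3 = (11.38 - 0.01481)/33000 = 0.0003444 A
  Magnitude: I_R3 = 0.0003444 A
Part 3:
  I_R1 = (V_0 - V_1)/R1 = (12 - 11.38)/1800 = 0.0003444 A
  P_R1 = I_R1² × R1 = (0.0003444)² × 1800 = 0.0002135 W

Final answers:
1. V_1 = 11.38 V
2. I_R3 = 0.0003444 A
3. P_R1 = 0.0002135 W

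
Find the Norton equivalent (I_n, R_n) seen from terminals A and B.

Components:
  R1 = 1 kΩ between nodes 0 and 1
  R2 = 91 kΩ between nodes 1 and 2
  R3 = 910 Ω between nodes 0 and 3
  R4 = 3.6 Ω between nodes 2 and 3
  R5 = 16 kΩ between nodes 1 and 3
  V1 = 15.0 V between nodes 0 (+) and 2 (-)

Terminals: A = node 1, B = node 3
Find the Thévenin equivalent first; then I_n = V_th/R_th and R_n = R_th.
Step 1 — V_th is the open-circuit voltage V_A - V_B (nothing connected across the terminals).
Nodal analysis, taking node 2 as the 0 V reference.
Source V1 fixes V_0 = 15 V.
KCL at each unknown node (sum of currents leaving = 0; resistances in Ω):
  Node 1: (V_1 - 15)/1000 + (V_1 - 0)/91000 + (V_1 - V_3)/16000 = 0
  Node 3: (V_3 - 15)/910 + (V_3 - 0)/3.6 + (V_3 - V_1)/16000 = 0
Collecting terms (coefficients in siemens):
  0.001073·V_1 - 0.0000625·V_3 = 0.015
  0.2789·V_3 - 0.0000625·V_1 = 0.01648
Determinant D = (0.001073)(0.2789) - (-0.0000625)(-0.0000625) = 0.0002994
V_1 = [(0.015)(0.2789) - (-0.0000625)(0.01648)]/D = 13.98 V
V_3 = [(0.001073)(0.01648) - (0.015)(-0.0000625)]/D = 0.06223 V
V_th = V_1 - V_3 = 13.98 - 0.06223 = 13.91 V
Step 2 — R_th: zero the source — replace V1 by a short circuit (node 2 merges into node 0) — and find the resistance seen between A (node 1) and B (node 3).
Reduce the network between node 1 (A) and node 3 (B) by series/parallel combination:
  Rp1 = R1 ‖ R2 (parallel, both between nodes 0 and 1) = 1/(1/1000 + 1/91000) = 989.1 Ω
  Rp2 = R3 ‖ R4 (parallel, both between nodes 0 and 3) = 1/(1/910 + 1/3.6) = 3.586 Ω
  Rs1 = Rp1 + Rp2 (series, joined only at node 0) = 989.1 + 3.586 = 992.7 Ω
  Rp3 = R5 ‖ Rs1 (parallel, both between nodes 1 and 3) = 1/(1/16000 + 1/992.7) = 934.7 Ω
R_th = 934.7 Ω
I_n = V_th/R_th = 13.91/934.7 = 0.01489 A, and R_n = R_th = 934.7 Ω

Final answer: I_n = 0.01489 A, R_n = 934.7 Ω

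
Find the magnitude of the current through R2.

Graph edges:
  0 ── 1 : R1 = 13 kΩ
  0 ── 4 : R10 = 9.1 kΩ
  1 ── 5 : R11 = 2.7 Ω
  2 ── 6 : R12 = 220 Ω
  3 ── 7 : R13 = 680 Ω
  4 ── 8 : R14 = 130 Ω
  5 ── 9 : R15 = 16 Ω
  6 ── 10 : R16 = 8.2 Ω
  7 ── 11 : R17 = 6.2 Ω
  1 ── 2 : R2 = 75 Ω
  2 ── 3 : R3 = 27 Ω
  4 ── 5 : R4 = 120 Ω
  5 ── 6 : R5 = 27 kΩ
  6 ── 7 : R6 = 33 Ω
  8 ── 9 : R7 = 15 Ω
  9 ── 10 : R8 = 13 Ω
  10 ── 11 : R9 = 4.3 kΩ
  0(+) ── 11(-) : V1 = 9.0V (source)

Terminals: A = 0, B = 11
Nodal analysis, taking node 11 as the 0 V reference.
Source V1 fixes V_0 = 9 V.
KCL at each unknown node (sum of currents leaving = 0; resistances in Ω):
  Node 1: (V_1 - 9)/13000 + (V_1 - V_2)/75 + (V_1 - V_5)/2.7 = 0
  Node 2: (V_2 - V_1)/75 + (V_2 - V_3)/27 + (V_2 - V_6)/220 = 0
  Node 3: (V_3 - V_2)/27 + (V_3 - V_7)/680 = 0
  Node 4: (V_4 - V_5)/120 + (V_4 - 9)/9100 + (V_4 - V_8)/130 = 0
  Node 5: (V_5 - V_4)/120 + (V_5 - V_6)/27000 + (V_5 - V_1)/2.7 + (V_5 - V_9)/16 = 0
  Node 6: (V_6 - V_5)/27000 + (V_6 - V_7)/33 + (V_6 - V_2)/220 + (V_6 - V_10)/8.2 = 0
  Node 7: (V_7 - V_6)/33 + (V_7 - V_3)/680 + (V_7 - 0)/6.2 = 0
  Node 8: (V_8 - V_9)/15 + (V_8 - V_4)/130 = 0
  Node 9: (V_9 - V_8)/15 + (V_9 - V_10)/13 + (V_9 - V_5)/16 = 0
  Node 10: (V_10 - V_9)/13 + (V_10 - 0)/4300 + (V_10 - V_6)/8.2 = 0
Collecting terms (coefficients in siemens):
  0.3838·V_1 - 0.01333·V_2 - 0.3704·V_5 = 0.0006923
  0.05492·V_2 - 0.01333·V_1 - 0.03704·V_3 - 0.004545·V_6 = 0
  0.03851·V_3 - 0.03704·V_2 - 0.001471·V_7 = 0
  0.01614·V_4 - 0.008333·V_5 - 0.007692·V_8 = 0.000989
  0.4412·V_5 - 0.3704·V_1 - 0.008333·V_4 - 0.00003704·V_6 - 0.0625·V_9 = 0
  0.1568·V_6 - 0.004545·V_2 - 0.00003704·V_5 - 0.0303·V_7 - 0.122·V_10 = 0
  0.1931·V_7 - 0.001471·V_3 - 0.0303·V_6 = 0
  0.07436·V_8 - 0.007692·V_4 - 0.06667·V_9 = 0
  0.2061·V_9 - 0.0625·V_5 - 0.06667·V_8 - 0.07692·V_10 = 0
  0.1991·V_10 - 0.122·V_6 - 0.07692·V_9 = 0
Solving these 10 simultaneous equations (Gaussian elimination) gives:
  V_1 = 0.1064 V, V_2 = 0.08853 V, V_3 = 0.08554 V, V_4 = 0.1623 V
  V_5 = 0.1052 V, V_6 = 0.06057 V, V_7 = 0.01016 V, V_8 = 0.09788 V
  V_9 = 0.09045 V, V_10 = 0.07204 V
I_R2 = (V_1 - V_2)/R2 = (0.1064 - 0.08853)/75 = 0.0002379 A
|I_R2| = 0.0002379 A

Final answer: |I_R2| = 0.0002379 A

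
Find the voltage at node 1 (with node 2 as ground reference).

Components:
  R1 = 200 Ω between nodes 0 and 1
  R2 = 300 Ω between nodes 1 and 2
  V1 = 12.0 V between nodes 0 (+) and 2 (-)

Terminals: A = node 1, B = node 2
Nodal analysis, taking node 2 as the 0 V reference.
Source V1 fixes V_0 = 12 V.
KCL at each unknown node (sum of currents leaving = 0; resistances in Ω):
  Node 1: (V_1 - 12)/200 + (V_1 - 0)/300 = 0
Collecting terms: 0.008333 × V_1 = 0.06  =>  V_1 = 7.2 V
The requested potential is V_1 = 7.2 V.

Final answer: V_1 = 7.2 V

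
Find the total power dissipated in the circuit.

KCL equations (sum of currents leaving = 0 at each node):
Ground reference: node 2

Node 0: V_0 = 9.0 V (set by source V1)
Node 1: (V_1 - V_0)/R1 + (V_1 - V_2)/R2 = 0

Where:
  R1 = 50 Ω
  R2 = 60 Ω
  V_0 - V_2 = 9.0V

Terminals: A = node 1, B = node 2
Nodal analysis, taking node 2 as the 0 V reference.
Source V1 fixes V_0 = 9 V.
KCL at each unknown node (sum of currents leaving = 0; resistances in Ω):
  Node 1: (V_1 - 9)/50 + (V_1 - 0)/60 = 0
Collecting terms: 0.03667 × V_1 = 0.18  =>  V_1 = 4.909 V
Power in each resistor, P = (ΔV)²/R:
  P_R1 = (9 - 4.909)²/50 = 0.3347 W
  P_R2 = (4.909 - 0)²/60 = 0.4017 W
P_total = P_R1 + P_R2 = 0.7364 W

Final answer: 0.7364 W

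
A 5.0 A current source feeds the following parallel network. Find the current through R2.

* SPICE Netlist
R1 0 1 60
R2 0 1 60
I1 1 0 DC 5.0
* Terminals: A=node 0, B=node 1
All resistors sit directly between nodes 0 and 1, so they are in parallel and share one voltage V; the full source current 5 A splits among them.
1/R_par = 1/60 + 1/60 = 0.03333 S  =>  R_par = 30 Ω
V = I × R_par = 5 × 30 = 150 V
I_R2 = V/R2 = 150/60 = 2.5 A

Final answer: 2.5 A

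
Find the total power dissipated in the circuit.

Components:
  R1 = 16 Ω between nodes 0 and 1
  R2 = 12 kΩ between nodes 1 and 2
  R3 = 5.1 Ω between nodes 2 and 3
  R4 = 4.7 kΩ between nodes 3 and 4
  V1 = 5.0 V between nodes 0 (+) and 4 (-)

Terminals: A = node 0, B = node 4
Nodal analysis, taking node 4 as the 0 V reference.
Source V1 fixes V_0 = 5 V.
KCL at each unknown node (sum of currents leaving = 0; resistances in Ω):
  Node 1: (V_1 - 5)/16 + (V_1 - V_2)/12000 = 0
  Node 2: (V_2 - V_1)/12000 + (V_2 - V_3)/5.1 = 0
  Node 3: (V_3 - V_2)/5.1 + (V_3 - 0)/4700 = 0
Collecting terms (coefficients in siemens):
  0.06258·V_1 - 0.00008333·V_2 = 0.3125
  0.1962·V_2 - 0.00008333·V_1 - 0.1961·V_3 = 0
  0.1963·V_3 - 0.1961·V_2 = 0
Solving these 3 simultaneous equations (Gaussian elimination) gives:
  V_1 = 4.995 V, V_2 = 1.407 V, V_3 = 1.405 V
Power in each resistor, P = (ΔV)²/R:
  P_R1 = (5 - 4.995)²/16 = 0.000001431 W
  P_R2 = (4.995 - 1.407)²/12000 = 0.001073 W
  P_R3 = (1.407 - 1.405)²/5.1 = 0.000000456 W
  P_R4 = (1.405 - 0)²/4700 = 0.0004203 W
P_total = P_R1 + P_R2 + P_R3 + P_R4 = 0.001495 W

Final answer: 0.001495 W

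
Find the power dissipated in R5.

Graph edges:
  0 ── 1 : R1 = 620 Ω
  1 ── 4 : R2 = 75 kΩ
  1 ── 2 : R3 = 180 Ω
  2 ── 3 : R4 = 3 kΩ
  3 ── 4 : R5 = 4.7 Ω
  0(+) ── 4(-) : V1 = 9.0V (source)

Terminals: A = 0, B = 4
Nodal analysis, taking node 4 as the 0 V reference.
Source V1 fixes V_0 = 9 V.
KCL at each unknown node (sum of currents leaving = 0; resistances in Ω):
  Node 1: (V_1 - 9)/620 + (V_1 - 0)/75000 + (V_1 - V_2)/180 = 0
  Node 2: (V_2 - V_1)/180 + (V_2 - V_3)/3000 = 0
  Node 3: (V_3 - V_2)/3000 + (V_3 - 0)/4.7 = 0
Collecting terms (coefficients in siemens):
  0.007182·V_1 - 0.005556·V_2 = 0.01452
  0.005889·V_2 - 0.005556·V_1 - 0.0003333·V_3 = 0
  0.2131·V_3 - 0.0003333·V_2 = 0
Solving these 3 simultaneous equations (Gaussian elimination) gives:
  V_1 = 7.482 V, V_2 = 7.059 V, V_3 = 0.01104 V
I_R5 = (V_3 - V_4)/R5 = (0.01104 - 0)/4.7 = 0.002349 A
P_R5 = I_R5² × R5 = (0.002349)² × 4.7 = 0.00002594 W

Final answer: 2.594e-05 W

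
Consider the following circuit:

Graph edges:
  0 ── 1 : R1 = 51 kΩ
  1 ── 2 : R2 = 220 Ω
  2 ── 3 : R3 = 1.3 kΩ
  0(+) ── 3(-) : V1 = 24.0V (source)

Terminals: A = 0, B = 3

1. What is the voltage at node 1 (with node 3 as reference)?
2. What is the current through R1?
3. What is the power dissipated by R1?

Nodal analysis, taking node 3 as the 0 V reference.
Source V1 fixes V_0 = 24 V.
KCL at each unknown node (sum of currents leaving = 0; resistances in Ω):
  Node 1: (V_1 - 24)/51000 + (V_1 - V_2)/220 = 0
  Node 2: (V_2 - V_1)/220 + (V_2 - 0)/1300 = 0
Collecting terms (coefficients in siemens):
  0.004565·V_1 - 0.004545·V_2 = 0.0004706
  0.005315·V_2 - 0.004545·V_1 = 0
Determinant D = (0.004565)(0.005315) - (-0.004545)(-0.004545) = 0.000003601
V_1 = [(0.0004706)(0.005315) - (-0.004545)(0)]/D = 0.6946 V
V_2 = [(0.004565)(0) - (0.0004706)(-0.004545)]/D = 0.5941 V
Part 1:
  Read off the nodal solution: V_1 = 0.6946 V
Part 2:
  I_R1 = (V_0 - V_1)/R1 = (24 - 0.6946)/51000 = 0.000457 A
  Magnitude: I_R1 = 0.000457 A
Part 3:
  I_R1 = (V_0 - V_1)/R1 = (24 - 0.6946)/51000 = 0.000457 A
  P_R1 = I_R1² × R1 = (0.000457)² × 51000 = 0.01065 W

Final answers:
1. V_1 = 0.6946 V
2. I_R1 = 0.000457 A
3. P_R1 = 0.01065 W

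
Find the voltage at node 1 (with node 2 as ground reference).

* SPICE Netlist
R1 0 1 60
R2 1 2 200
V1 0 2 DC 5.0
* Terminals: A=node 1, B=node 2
Nodal analysis, taking node 2 as the 0 V reference.
Source V1 fixes V_0 = 5 V.
KCL at each unknown node (sum of currents leaving = 0; resistances in Ω):
  Node 1: (V_1 - 5)/60 + (V_1 - 0)/200 = 0
Collecting terms: 0.02167 × V_1 = 0.08333  =>  V_1 = 3.846 V
The requested potential is V_1 = 3.846 V.

Final answer: V_1 = 3.846 V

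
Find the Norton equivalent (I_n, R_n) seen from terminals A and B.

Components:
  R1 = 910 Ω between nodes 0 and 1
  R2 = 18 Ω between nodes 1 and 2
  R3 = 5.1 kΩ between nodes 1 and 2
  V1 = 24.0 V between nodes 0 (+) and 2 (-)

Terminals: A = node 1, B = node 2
Find the Thévenin equivalent first; then I_n = V_th/R_th and R_n = R_th.
Step 1 — V_th is the open-circuit voltage V_A - V_B (nothing connected across the terminals).
Nodal analysis, taking node 2 as the 0 V reference.
Source V1 fixes V_0 = 24 V.
KCL at each unknown node (sum of currents leaving = 0; resistances in Ω):
  Node 1: (V_1 - 24)/910 + (V_1 - 0)/18 + (V_1 - 0)/5100 = 0
Collecting terms: 0.05685 × V_1 = 0.02637  =>  V_1 = 0.4639 V
V_th = V_1 - V_2 = 0.4639 - 0 = 0.4639 V
Step 2 — R_th: zero the source — replace V1 by a short circuit (node 2 merges into node 0) — and find the resistance seen between A (node 1) and B (node 0).
Reduce the network between node 1 (A) and node 0 (B) by series/parallel combination:
  Rp1 = R1 ‖ R2 ‖ R3 (parallel, all between nodes 0 and 1) = 1/(1/910 + 1/18 + 1/5100) = 17.59 Ω
R_th = 17.59 Ω
I_n = V_th/R_th = 0.4639/17.59 = 0.02637 A, and R_n = R_th = 17.59 Ω

Final answer: I_n = 0.02637 A, R_n = 17.59 Ω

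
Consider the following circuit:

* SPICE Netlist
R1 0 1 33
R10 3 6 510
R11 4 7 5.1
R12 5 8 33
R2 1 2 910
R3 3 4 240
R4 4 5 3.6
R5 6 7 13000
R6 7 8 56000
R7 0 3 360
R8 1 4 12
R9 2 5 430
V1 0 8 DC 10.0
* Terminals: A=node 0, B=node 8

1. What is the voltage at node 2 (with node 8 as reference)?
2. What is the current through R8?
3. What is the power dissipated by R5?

Nodal analysis, taking node 8 as the 0 V reference.
Source V1 fixes V_0 = 10 V.
KCL at each unknown node (sum of currents leaving = 0; resistances in Ω):
  Node 1: (V_1 - 10)/33 + (V_1 - V_2)/910 + (V_1 - V_4)/12 = 0
  Node 2: (V_2 - V_1)/910 + (V_2 - V_5)/430 = 0
  Node 3: (V_3 - V_4)/240 + (V_3 - 10)/360 + (V_3 - V_6)/510 = 0
  Node 4: (V_4 - V_3)/240 + (V_4 - V_5)/3.6 + (V_4 - V_1)/12 + (V_4 - V_7)/5.1 = 0
  Node 5: (V_5 - V_4)/3.6 + (V_5 - V_2)/430 + (V_5 - 0)/33 = 0
  Node 6: (V_6 - V_7)/13000 + (V_6 - V_3)/510 = 0
  Node 7: (V_7 - V_6)/13000 + (V_7 - 0)/56000 + (V_7 - V_4)/5.1 = 0
Collecting terms (coefficients in siemens):
  0.1147·V_1 - 0.001099·V_2 - 0.08333·V_4 = 0.303
  0.003424·V_2 - 0.001099·V_1 - 0.002326·V_5 = 0
  0.008905·V_3 - 0.004167·V_4 - 0.001961·V_6 = 0.02778
  0.5614·V_4 - 0.08333·V_1 - 0.004167·V_3 - 0.2778·V_5 - 0.1961·V_7 = 0
  0.3104·V_5 - 0.002326·V_2 - 0.2778·V_4 = 0
  0.002038·V_6 - 0.001961·V_3 - 0.00007692·V_7 = 0
  0.1962·V_7 - 0.1961·V_4 - 0.00007692·V_6 = 0
Solving these 7 simultaneous equations (Gaussian elimination) gives:
  V_1 = 6.078 V, V_2 = 4.812 V, V_3 = 6.779 V, V_4 = 4.669 V
  V_5 = 4.214 V, V_6 = 6.699 V, V_7 = 4.669 V
Part 1:
  Read off the nodal solution: V_2 = 4.812 V
Part 2:
  I_R8 = (V_1 - V_4)/R8 = (6.078 - 4.669)/12 = 0.1174 A
  Magnitude: I_R8 = 0.1174 A
Part 3:
  I_R5 = (V_6 - V_7)/R5 = (6.699 - 4.669)/13000 = 0.0001561 A
  P_R5 = I_R5² × R5 = (0.0001561)² × 13000 = 0.000317 W

Final answers:
1. V_2 = 4.812 V
2. I_R8 = 0.1174 A
3. P_R5 = 0.000317 W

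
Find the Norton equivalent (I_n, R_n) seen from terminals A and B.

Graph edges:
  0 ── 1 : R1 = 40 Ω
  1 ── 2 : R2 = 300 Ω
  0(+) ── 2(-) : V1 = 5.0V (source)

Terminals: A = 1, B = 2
Find the Thévenin equivalent first; then I_n = V_th/R_th and R_n = R_th.
Step 1 — V_th is the open-circuit voltage V_A - V_B (nothing connected across the terminals).
Nodal analysis, taking node 2 as the 0 V reference.
Source V1 fixes V_0 = 5 V.
KCL at each unknown node (sum of currents leaving = 0; resistances in Ω):
  Node 1: (V_1 - 5)/40 + (V_1 - 0)/300 = 0
Collecting terms: 0.02833 × V_1 = 0.125  =>  V_1 = 4.412 V
V_th = V_1 - V_2 = 4.412 - 0 = 4.412 V
Step 2 — R_th: zero the source — replace V1 by a short circuit (node 2 merges into node 0) — and find the resistance seen between A (node 1) and B (node 0).
Reduce the network between node 1 (A) and node 0 (B) by series/parallel combination:
  Rp1 = R1 ‖ R2 (parallel, both between nodes 0 and 1) = 1/(1/40 + 1/300) = 35.29 Ω
R_th = 35.29 Ω
I_n = V_th/R_th = 4.412/35.29 = 0.125 A, and R_n = R_th = 35.29 Ω

Final answer: I_n = 0.125 A, R_n = 35.29 Ω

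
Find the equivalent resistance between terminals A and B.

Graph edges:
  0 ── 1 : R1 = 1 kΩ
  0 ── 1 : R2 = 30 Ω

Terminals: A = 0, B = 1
Reduce the network between node 0 (A) and node 1 (B) by series/parallel combination:
  Rp1 = R1 ‖ R2 (parallel, both between nodes 0 and 1) = 1/(1/1000 + 1/30) = 29.13 Ω
R_eq = 29.13 Ω

Final answer: 29.13 Ω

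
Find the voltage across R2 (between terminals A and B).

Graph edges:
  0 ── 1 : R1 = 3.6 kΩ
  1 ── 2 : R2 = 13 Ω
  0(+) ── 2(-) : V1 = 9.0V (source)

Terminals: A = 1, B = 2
R1 and R2 are in series across V1 (node 0 → node 1 → node 2), and the output A–B is taken across R2, so this is a voltage divider.
Series current: I = V1/(R1 + R2) = 9/(3600 + 13) = 9/3613 = 0.002491 A
V_R2 = I × R2 = V1 × R2/(R1 + R2) = 9 × 13/3613 = 0.03238 V

Final answer: 0.03238 V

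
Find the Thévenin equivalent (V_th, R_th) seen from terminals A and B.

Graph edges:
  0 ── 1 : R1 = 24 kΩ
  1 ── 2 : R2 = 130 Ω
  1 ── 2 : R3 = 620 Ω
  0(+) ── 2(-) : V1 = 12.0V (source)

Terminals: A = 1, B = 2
Step 1 — V_th is the open-circuit voltage V_A - V_B (nothing connected across the terminals).
Nodal analysis, taking node 2 as the 0 V reference.
Source V1 fixes V_0 = 12 V.
KCL at each unknown node (sum of currents leaving = 0; resistances in Ω):
  Node 1: (V_1 - 12)/24000 + (V_1 - 0)/130 + (V_1 - 0)/620 = 0
Collecting terms: 0.009347 × V_1 = 0.0005  =>  V_1 = 0.05349 V
V_th = V_1 - V_2 = 0.05349 - 0 = 0.05349 V
Step 2 — R_th: zero the source — replace V1 by a short circuit (node 2 merges into node 0) — and find the resistance seen between A (node 1) and B (node 0).
Reduce the network between node 1 (A) and node 0 (B) by series/parallel combination:
  Rp1 = R1 ‖ R2 ‖ R3 (parallel, all between nodes 0 and 1) = 1/(1/24000 + 1/130 + 1/620) = 107 Ω
R_th = 107 Ω

Final answer: V_th = 0.05349 V, R_th = 107 Ω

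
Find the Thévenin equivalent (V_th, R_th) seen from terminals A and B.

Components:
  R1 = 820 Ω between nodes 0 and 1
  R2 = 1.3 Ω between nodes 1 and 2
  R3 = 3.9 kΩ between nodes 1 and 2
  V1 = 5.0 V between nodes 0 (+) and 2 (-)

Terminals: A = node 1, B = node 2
Step 1 — V_th is the open-circuit voltage V_A - V_B (nothing connected across the terminals).
Nodal analysis, taking node 2 as the 0 V reference.
Source V1 fixes V_0 = 5 V.
KCL at each unknown node (sum of currents leaving = 0; resistances in Ω):
  Node 1: (V_1 - 5)/820 + (V_1 - 0)/1.3 + (V_1 - 0)/3900 = 0
Collecting terms: 0.7707 × V_1 = 0.006098  =>  V_1 = 0.007912 V
V_th = V_1 - V_2 = 0.007912 - 0 = 0.007912 V
Step 2 — R_th: zero the source — replace V1 by a short circuit (node 2 merges into node 0) — and find the resistance seen between A (node 1) and B (node 0).
Reduce the network between node 1 (A) and node 0 (B) by series/parallel combination:
  Rp1 = R1 ‖ R2 ‖ R3 (parallel, all between nodes 0 and 1) = 1/(1/820 + 1/1.3 + 1/3900) = 1.298 Ω
R_th = 1.298 Ω

Final answer: V_th = 0.007912 V, R_th = 1.298 Ω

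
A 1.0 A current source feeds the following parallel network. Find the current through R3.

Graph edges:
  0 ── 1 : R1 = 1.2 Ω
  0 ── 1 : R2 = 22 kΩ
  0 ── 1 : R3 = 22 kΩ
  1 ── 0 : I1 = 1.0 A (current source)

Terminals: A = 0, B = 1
All resistors sit directly between nodes 0 and 1, so they are in parallel and share one voltage V; the full source current 1 A splits among them.
1/R_par = 1/1.2 + 1/22000 + 1/22000 = 0.8334 S  =>  R_par = 1.2 Ω
V = I × R_par = 1 × 1.2 = 1.2 V
I_R3 = V/R3 = 1.2/22000 = 0.00005454 A

Final answer: 5.454e-05 A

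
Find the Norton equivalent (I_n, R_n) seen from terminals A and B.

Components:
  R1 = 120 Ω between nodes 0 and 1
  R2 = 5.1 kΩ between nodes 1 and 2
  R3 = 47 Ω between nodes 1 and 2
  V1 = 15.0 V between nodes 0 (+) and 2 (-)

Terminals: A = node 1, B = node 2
Find the Thévenin equivalent first; then I_n = V_th/R_th and R_n = R_th.
Step 1 — V_th is the open-circuit voltage V_A - V_B (nothing connected across the terminals).
Nodal analysis, taking node 2 as the 0 V reference.
Source V1 fixes V_0 = 15 V.
KCL at each unknown node (sum of currents leaving = 0; resistances in Ω):
  Node 1: (V_1 - 15)/120 + (V_1 - 0)/5100 + (V_1 - 0)/47 = 0
Collecting terms: 0.02981 × V_1 = 0.125  =>  V_1 = 4.194 V
V_th = V_1 - V_2 = 4.194 - 0 = 4.194 V
Step 2 — R_th: zero the source — replace V1 by a short circuit (node 2 merges into node 0) — and find the resistance seen between A (node 1) and B (node 0).
Reduce the network between node 1 (A) and node 0 (B) by series/parallel combination:
  Rp1 = R1 ‖ R2 ‖ R3 (parallel, all between nodes 0 and 1) = 1/(1/120 + 1/5100 + 1/47) = 33.55 Ω
R_th = 33.55 Ω
I_n = V_th/R_th = 4.194/33.55 = 0.125 A, and R_n = R_th = 33.55 Ω

Final answer: I_n = 0.125 A, R_n = 33.55 Ω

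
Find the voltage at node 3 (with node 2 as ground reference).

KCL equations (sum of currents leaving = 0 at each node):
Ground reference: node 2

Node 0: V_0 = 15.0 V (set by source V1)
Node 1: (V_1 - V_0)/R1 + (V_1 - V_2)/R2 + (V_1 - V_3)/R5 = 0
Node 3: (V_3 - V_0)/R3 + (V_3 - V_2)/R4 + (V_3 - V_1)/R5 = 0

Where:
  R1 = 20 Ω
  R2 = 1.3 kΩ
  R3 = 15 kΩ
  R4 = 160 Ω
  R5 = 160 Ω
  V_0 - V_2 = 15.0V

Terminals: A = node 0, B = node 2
Nodal analysis, taking node 2 as the 0 V reference.
Source V1 fixes V_0 = 15 V.
KCL at each unknown node (sum of currents leaving = 0; resistances in Ω):
  Node 1: (V_1 - 15)/20 + (V_1 - 0)/1300 + (V_1 - V_3)/160 = 0
  Node 3: (V_3 - 15)/15000 + (V_3 - 0)/160 + (V_3 - V_1)/160 = 0
Collecting terms (coefficients in siemens):
  0.05702·V_1 - 0.00625·V_3 = 0.75
  0.01257·V_3 - 0.00625·V_1 = 0.001
Determinant D = (0.05702)(0.01257) - (-0.00625)(-0.00625) = 0.0006775
V_1 = [(0.75)(0.01257) - (-0.00625)(0.001)]/D = 13.92 V
V_3 = [(0.05702)(0.001) - (0.75)(-0.00625)]/D = 7.003 V
The requested potential is V_3 = 7.003 V.

Final answer: V_3 = 7.003 V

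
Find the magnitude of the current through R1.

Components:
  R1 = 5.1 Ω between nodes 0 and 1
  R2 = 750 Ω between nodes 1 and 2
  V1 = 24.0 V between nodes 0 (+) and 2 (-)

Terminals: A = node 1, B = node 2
Nodal analysis, taking node 2 as the 0 V reference.
Source V1 fixes V_0 = 24 V.
KCL at each unknown node (sum of currents leaving = 0; resistances in Ω):
  Node 1: (V_1 - 24)/5.1 + (V_1 - 0)/750 = 0
Collecting terms: 0.1974 × V_1 = 4.706  =>  V_1 = 23.84 V
I_R1 = (V_0 - V_1)/R1 = (24 - 23.84)/5.1 = 0.03178 A
|I_R1| = 0.03178 A

Final answer: |I_R1| = 0.03178 A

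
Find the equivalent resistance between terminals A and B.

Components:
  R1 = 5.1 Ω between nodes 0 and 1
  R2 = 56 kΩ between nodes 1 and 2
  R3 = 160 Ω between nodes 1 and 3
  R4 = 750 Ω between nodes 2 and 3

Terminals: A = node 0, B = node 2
Reduce the network between node 0 (A) and node 2 (B) by series/parallel combination:
  Rs1 = R3 + R4 (series, joined only at node 3) = 160 + 750 = 910 Ω
  Rp1 = R2 ‖ Rs1 (parallel, both between nodes 1 and 2) = 1/(1/56000 + 1/910) = 895.4 Ω
  Rs2 = R1 + Rp1 (series, joined only at node 1) = 5.1 + 895.4 = 900.5 Ω
R_eq = 900.5 Ω

Final answer: 900.5 Ω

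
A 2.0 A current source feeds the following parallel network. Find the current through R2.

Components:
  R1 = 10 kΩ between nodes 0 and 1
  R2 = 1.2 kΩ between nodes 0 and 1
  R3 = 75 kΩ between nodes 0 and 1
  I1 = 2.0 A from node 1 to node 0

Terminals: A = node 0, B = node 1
All resistors sit directly between nodes 0 and 1, so they are in parallel and share one voltage V; the full source current 2 A splits among them.
1/R_par = 1/10000 + 1/1200 + 1/75000 = 0.0009467 S  =>  R_par = 1056 Ω
V = I × R_par = 2 × 1056 = 2113 V
I_R2 = V/R2 = 2113/1200 = 1.761 A

Final answer: 1.761 A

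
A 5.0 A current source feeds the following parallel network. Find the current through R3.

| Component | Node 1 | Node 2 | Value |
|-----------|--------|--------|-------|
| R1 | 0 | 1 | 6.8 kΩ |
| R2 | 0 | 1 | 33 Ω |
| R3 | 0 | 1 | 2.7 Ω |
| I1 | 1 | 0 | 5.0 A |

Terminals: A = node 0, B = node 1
All resistors sit directly between nodes 0 and 1, so they are in parallel and share one voltage V; the full source current 5 A splits among them.
1/R_par = 1/6800 + 1/33 + 1/2.7 = 0.4008 S  =>  R_par = 2.495 Ω
V = I × R_par = 5 × 2.495 = 12.47 V
I_R3 = V/R3 = 12.47/2.7 = 4.62 A

Final answer: 4.62 A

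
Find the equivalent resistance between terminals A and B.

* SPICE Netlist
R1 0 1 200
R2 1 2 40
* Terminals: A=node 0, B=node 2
Reduce the network between node 0 (A) and node 2 (B) by series/parallel combination:
  Rs1 = R1 + R2 (series, joined only at node 1) = 200 + 40 = 240 Ω
R_eq = 240 Ω

Final answer: 240 Ω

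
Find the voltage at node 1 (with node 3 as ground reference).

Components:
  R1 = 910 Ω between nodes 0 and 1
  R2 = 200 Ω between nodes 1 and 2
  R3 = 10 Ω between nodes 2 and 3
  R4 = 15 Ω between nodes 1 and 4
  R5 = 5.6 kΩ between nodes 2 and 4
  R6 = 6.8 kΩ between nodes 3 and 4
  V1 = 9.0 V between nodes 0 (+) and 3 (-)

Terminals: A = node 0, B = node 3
Nodal analysis, taking node 3 as the 0 V reference.
Source V1 fixes V_0 = 9 V.
KCL at each unknown node (sum of currents leaving = 0; resistances in Ω):
  Node 1: (V_1 - 9)/910 + (V_1 - V_2)/200 + (V_1 - V_4)/15 = 0
  Node 2: (V_2 - V_1)/200 + (V_2 - 0)/10 + (V_2 - V_4)/5600 = 0
  Node 4: (V_4 - V_1)/15 + (V_4 - V_2)/5600 + (V_4 - 0)/6800 = 0
Collecting terms (coefficients in siemens):
  0.07277·V_1 - 0.005·V_2 - 0.06667·V_4 = 0.00989
  0.1052·V_2 - 0.005·V_1 - 0.0001786·V_4 = 0
  0.06699·V_4 - 0.06667·V_1 - 0.0001786·V_2 = 0
Solving these 3 simultaneous equations (Gaussian elimination) gives:
  V_1 = 1.603 V, V_2 = 0.07893 V, V_4 = 1.596 V
The requested potential is V_1 = 1.603 V.

Final answer: V_1 = 1.603 V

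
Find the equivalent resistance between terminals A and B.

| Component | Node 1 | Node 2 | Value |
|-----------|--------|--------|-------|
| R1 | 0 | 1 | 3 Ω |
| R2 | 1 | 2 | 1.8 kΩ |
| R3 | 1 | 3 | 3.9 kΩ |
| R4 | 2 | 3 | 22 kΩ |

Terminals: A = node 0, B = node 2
Reduce the network between node 0 (A) and node 2 (B) by series/parallel combination:
  Rs1 = R3 + R4 (series, joined only at node 3) = 3900 + 22000 = 25900 Ω
  Rp1 = R2 ‖ Rs1 (parallel, both between nodes 1 and 2) = 1/(1/1800 + 1/25900) = 1683 Ω
  Rs2 = R1 + Rp1 (series, joined only at node 1) = 3 + 1683 = 1686 Ω
R_eq = 1.686 kΩ

Final answer: 1.686 kΩ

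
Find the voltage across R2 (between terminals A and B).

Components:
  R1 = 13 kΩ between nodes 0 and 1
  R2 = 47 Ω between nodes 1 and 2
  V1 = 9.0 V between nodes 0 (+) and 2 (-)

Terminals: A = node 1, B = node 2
R1 and R2 are in series across V1 (node 0 → node 1 → node 2), and the output A–B is taken across R2, so this is a voltage divider.
Series current: I = V1/(R1 + R2) = 9/(13000 + 47) = 9/13050 = 0.0006898 A
V_R2 = I × R2 = V1 × R2/(R1 + R2) = 9 × 47/13050 = 0.03242 V

Final answer: 0.03242 V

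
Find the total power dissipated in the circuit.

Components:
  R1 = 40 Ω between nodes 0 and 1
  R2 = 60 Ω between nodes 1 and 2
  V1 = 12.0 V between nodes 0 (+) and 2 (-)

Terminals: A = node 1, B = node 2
Nodal analysis, taking node 2 as the 0 V reference.
Source V1 fixes V_0 = 12 V.
KCL at each unknown node (sum of currents leaving = 0; resistances in Ω):
  Node 1: (V_1 - 12)/40 + (V_1 - 0)/60 = 0
Collecting terms: 0.04167 × V_1 = 0.3  =>  V_1 = 7.2 V
Power in each resistor, P = (ΔV)²/R:
  P_R1 = (12 - 7.2)²/40 = 0.576 W
  P_R2 = (7.2 - 0)²/60 = 0.864 W
P_total = P_R1 + P_R2 = 1.44 W

Final answer: 1.44 W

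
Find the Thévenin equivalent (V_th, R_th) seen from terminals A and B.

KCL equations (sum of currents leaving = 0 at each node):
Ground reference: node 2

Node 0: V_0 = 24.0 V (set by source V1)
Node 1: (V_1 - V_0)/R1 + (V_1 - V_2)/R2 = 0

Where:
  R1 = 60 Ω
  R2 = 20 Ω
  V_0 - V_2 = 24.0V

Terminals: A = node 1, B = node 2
Step 1 — V_th is the open-circuit voltage V_A - V_B (nothing connected across the terminals).
Nodal analysis, taking node 2 as the 0 V reference.
Source V1 fixes V_0 = 24 V.
KCL at each unknown node (sum of currents leaving = 0; resistances in Ω):
  Node 1: (V_1 - 24)/60 + (V_1 - 0)/20 = 0
Collecting terms: 0.06667 × V_1 = 0.4  =>  V_1 = 6 V
V_th = V_1 - V_2 = 6 - 0 = 6 V
Step 2 — R_th: zero the source — replace V1 by a short circuit (node 2 merges into node 0) — and find the resistance seen between A (node 1) and B (node 0).
Reduce the network between node 1 (A) and node 0 (B) by series/parallel combination:
  Rp1 = R1 ‖ R2 (parallel, both between nodes 0 and 1) = 1/(1/60 + 1/20) = 15 Ω
R_th = 15 Ω

Final answer: V_th = 6 V, R_th = 15 Ω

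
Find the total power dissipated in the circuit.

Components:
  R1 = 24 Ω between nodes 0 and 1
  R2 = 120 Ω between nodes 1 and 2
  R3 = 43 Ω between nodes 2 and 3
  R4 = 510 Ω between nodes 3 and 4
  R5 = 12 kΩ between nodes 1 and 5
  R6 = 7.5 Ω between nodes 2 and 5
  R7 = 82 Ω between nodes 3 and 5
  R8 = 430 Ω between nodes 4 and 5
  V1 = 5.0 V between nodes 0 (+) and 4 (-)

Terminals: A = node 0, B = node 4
Nodal analysis, taking node 4 as the 0 V reference.
Source V1 fixes V_0 = 5 V.
KCL at each unknown node (sum of currents leaving = 0; resistances in Ω):
  Node 1: (V_1 - 5)/24 + (V_1 - V_2)/120 + (V_1 - V_5)/12000 = 0
  Node 2: (V_2 - V_1)/120 + (V_2 - V_3)/43 + (V_2 - V_5)/7.5 = 0
  Node 3: (V_3 - V_2)/43 + (V_3 - 0)/510 + (V_3 - V_5)/82 = 0
  Node 5: (V_5 - V_1)/12000 + (V_5 - V_2)/7.5 + (V_5 - V_3)/82 + (V_5 - 0)/430 = 0
Collecting terms (coefficients in siemens):
  0.05008·V_1 - 0.008333·V_2 - 0.00008333·V_5 = 0.2083
  0.1649·V_2 - 0.008333·V_1 - 0.02326·V_3 - 0.1333·V_5 = 0
  0.03741·V_3 - 0.02326·V_2 - 0.0122·V_5 = 0
  0.1479·V_5 - 0.00008333·V_1 - 0.1333·V_2 - 0.0122·V_3 = 0
Solving these 4 simultaneous equations (Gaussian elimination) gives:
  V_1 = 4.689 V, V_2 = 3.147 V, V_3 = 2.962 V, V_5 = 3.083 V
Power in each resistor, P = (ΔV)²/R:
  P_R1 = (5 - 4.689)²/24 = 0.004042 W
  P_R2 = (4.689 - 3.147)²/120 = 0.0198 W
  P_R3 = (3.147 - 2.962)²/43 = 0.0008027 W
  P_R4 = (2.962 - 0)²/510 = 0.0172 W
  P_R5 = (4.689 - 3.083)²/12000 = 0.0002147 W
  P_R6 = (3.147 - 3.083)²/7.5 = 0.0005448 W
  P_R7 = (2.962 - 3.083)²/82 = 0.0001811 W
  P_R8 = (0 - 3.083)²/430 = 0.02211 W
P_total = P_R1 + P_R2 + P_R3 + P_R4 + P_R5 + P_R6 + P_R7 + P_R8 = 0.06489 W

Final answer: 0.06489 W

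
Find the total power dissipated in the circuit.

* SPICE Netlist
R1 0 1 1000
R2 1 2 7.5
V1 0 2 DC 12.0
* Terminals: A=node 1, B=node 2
Nodal analysis, taking node 2 as the 0 V reference.
Source V1 fixes V_0 = 12 V.
KCL at each unknown node (sum of currents leaving = 0; resistances in Ω):
  Node 1: (V_1 - 12)/1000 + (V_1 - 0)/7.5 = 0
Collecting terms: 0.1343 × V_1 = 0.012  =>  V_1 = 0.08933 V
Power in each resistor, P = (ΔV)²/R:
  P_R1 = (12 - 0.08933)²/1000 = 0.1419 W
  P_R2 = (0.08933 - 0)²/7.5 = 0.001064 W
P_total = P_R1 + P_R2 = 0.1429 W

Final answer: 0.1429 W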